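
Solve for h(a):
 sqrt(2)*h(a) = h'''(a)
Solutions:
 h(a) = C3*exp(2^(1/6)*a) + (C1*sin(2^(1/6)*sqrt(3)*a/2) + C2*cos(2^(1/6)*sqrt(3)*a/2))*exp(-2^(1/6)*a/2)


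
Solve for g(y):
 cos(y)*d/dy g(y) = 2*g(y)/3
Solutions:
 g(y) = C1*(sin(y) + 1)^(1/3)/(sin(y) - 1)^(1/3)


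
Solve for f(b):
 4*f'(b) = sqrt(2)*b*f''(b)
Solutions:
 f(b) = C1 + C2*b^(1 + 2*sqrt(2))


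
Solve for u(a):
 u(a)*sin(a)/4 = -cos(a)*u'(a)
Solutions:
 u(a) = C1*cos(a)^(1/4)


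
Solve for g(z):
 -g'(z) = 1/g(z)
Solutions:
 g(z) = -sqrt(C1 - 2*z)
 g(z) = sqrt(C1 - 2*z)


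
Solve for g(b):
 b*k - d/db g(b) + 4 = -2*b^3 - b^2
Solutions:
 g(b) = C1 + b^4/2 + b^3/3 + b^2*k/2 + 4*b


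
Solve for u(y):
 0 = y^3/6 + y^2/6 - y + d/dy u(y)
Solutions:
 u(y) = C1 - y^4/24 - y^3/18 + y^2/2


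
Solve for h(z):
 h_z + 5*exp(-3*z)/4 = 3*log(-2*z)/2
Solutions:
 h(z) = C1 + 3*z*log(-z)/2 + 3*z*(-1 + log(2))/2 + 5*exp(-3*z)/12


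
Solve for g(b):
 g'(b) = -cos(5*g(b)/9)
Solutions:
 b - 9*log(sin(5*g(b)/9) - 1)/10 + 9*log(sin(5*g(b)/9) + 1)/10 = C1


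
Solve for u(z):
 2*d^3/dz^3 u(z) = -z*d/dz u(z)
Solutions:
 u(z) = C1 + Integral(C2*airyai(-2^(2/3)*z/2) + C3*airybi(-2^(2/3)*z/2), z)


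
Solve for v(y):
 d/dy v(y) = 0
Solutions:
 v(y) = C1


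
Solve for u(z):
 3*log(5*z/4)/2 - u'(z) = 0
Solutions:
 u(z) = C1 + 3*z*log(z)/2 - 3*z*log(2) - 3*z/2 + 3*z*log(5)/2


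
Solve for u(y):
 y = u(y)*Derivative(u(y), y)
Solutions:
 u(y) = -sqrt(C1 + y^2)
 u(y) = sqrt(C1 + y^2)


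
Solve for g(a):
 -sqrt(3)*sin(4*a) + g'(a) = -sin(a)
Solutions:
 g(a) = C1 + cos(a) - sqrt(3)*cos(4*a)/4


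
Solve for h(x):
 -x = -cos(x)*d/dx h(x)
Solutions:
 h(x) = C1 + Integral(x/cos(x), x)


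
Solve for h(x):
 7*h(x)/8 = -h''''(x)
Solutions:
 h(x) = (C1*sin(2^(3/4)*7^(1/4)*x/4) + C2*cos(2^(3/4)*7^(1/4)*x/4))*exp(-2^(3/4)*7^(1/4)*x/4) + (C3*sin(2^(3/4)*7^(1/4)*x/4) + C4*cos(2^(3/4)*7^(1/4)*x/4))*exp(2^(3/4)*7^(1/4)*x/4)


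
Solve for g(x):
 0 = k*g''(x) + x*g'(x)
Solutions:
 g(x) = C1 + C2*sqrt(k)*erf(sqrt(2)*x*sqrt(1/k)/2)


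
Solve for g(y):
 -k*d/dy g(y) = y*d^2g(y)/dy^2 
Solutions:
 g(y) = C1 + y^(1 - re(k))*(C2*sin(log(y)*Abs(im(k))) + C3*cos(log(y)*im(k)))


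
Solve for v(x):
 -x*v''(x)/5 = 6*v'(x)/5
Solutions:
 v(x) = C1 + C2/x^5


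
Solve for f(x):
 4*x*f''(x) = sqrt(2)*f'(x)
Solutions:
 f(x) = C1 + C2*x^(sqrt(2)/4 + 1)


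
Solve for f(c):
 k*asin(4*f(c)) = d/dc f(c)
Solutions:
 Integral(1/asin(4*_y), (_y, f(c))) = C1 + c*k


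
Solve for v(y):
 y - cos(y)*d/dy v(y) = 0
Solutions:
 v(y) = C1 + Integral(y/cos(y), y)


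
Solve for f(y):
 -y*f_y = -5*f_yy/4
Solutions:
 f(y) = C1 + C2*erfi(sqrt(10)*y/5)


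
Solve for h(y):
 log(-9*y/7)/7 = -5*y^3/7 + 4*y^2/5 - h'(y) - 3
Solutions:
 h(y) = C1 - 5*y^4/28 + 4*y^3/15 - y*log(-y)/7 + y*(-20 - 2*log(3) + log(7))/7


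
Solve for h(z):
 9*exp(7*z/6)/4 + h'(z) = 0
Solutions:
 h(z) = C1 - 27*exp(7*z/6)/14


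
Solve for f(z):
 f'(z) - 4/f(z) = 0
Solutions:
 f(z) = -sqrt(C1 + 8*z)
 f(z) = sqrt(C1 + 8*z)


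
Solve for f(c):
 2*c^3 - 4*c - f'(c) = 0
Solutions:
 f(c) = C1 + c^4/2 - 2*c^2


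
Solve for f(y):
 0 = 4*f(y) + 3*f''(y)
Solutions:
 f(y) = C1*sin(2*sqrt(3)*y/3) + C2*cos(2*sqrt(3)*y/3)


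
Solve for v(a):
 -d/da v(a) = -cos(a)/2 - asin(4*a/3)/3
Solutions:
 v(a) = C1 + a*asin(4*a/3)/3 + sqrt(9 - 16*a^2)/12 + sin(a)/2


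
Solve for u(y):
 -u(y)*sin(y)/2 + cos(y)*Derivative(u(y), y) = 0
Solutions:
 u(y) = C1/sqrt(cos(y))


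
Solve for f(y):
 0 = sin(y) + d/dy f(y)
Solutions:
 f(y) = C1 + cos(y)


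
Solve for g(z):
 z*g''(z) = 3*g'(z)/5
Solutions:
 g(z) = C1 + C2*z^(8/5)


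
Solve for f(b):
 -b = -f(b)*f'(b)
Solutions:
 f(b) = -sqrt(C1 + b^2)
 f(b) = sqrt(C1 + b^2)


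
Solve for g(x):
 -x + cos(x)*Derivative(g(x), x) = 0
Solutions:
 g(x) = C1 + Integral(x/cos(x), x)


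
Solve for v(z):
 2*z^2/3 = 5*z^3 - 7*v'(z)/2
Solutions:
 v(z) = C1 + 5*z^4/14 - 4*z^3/63


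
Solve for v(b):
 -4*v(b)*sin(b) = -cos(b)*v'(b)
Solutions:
 v(b) = C1/cos(b)^4


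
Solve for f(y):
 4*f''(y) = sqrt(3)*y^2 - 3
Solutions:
 f(y) = C1 + C2*y + sqrt(3)*y^4/48 - 3*y^2/8


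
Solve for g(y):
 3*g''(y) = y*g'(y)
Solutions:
 g(y) = C1 + C2*erfi(sqrt(6)*y/6)


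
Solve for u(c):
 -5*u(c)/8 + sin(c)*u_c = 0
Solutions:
 u(c) = C1*(cos(c) - 1)^(5/16)/(cos(c) + 1)^(5/16)


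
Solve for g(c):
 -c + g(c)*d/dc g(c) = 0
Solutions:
 g(c) = -sqrt(C1 + c^2)
 g(c) = sqrt(C1 + c^2)


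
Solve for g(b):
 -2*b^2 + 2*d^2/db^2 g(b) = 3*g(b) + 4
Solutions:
 g(b) = C1*exp(-sqrt(6)*b/2) + C2*exp(sqrt(6)*b/2) - 2*b^2/3 - 20/9


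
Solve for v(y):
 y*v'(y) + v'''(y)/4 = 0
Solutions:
 v(y) = C1 + Integral(C2*airyai(-2^(2/3)*y) + C3*airybi(-2^(2/3)*y), y)


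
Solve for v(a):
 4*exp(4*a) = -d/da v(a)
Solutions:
 v(a) = C1 - exp(4*a)


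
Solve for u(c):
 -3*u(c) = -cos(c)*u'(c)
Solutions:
 u(c) = C1*(sin(c) + 1)^(3/2)/(sin(c) - 1)^(3/2)


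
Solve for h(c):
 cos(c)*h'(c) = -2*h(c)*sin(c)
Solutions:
 h(c) = C1*cos(c)^2


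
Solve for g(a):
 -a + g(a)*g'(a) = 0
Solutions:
 g(a) = -sqrt(C1 + a^2)
 g(a) = sqrt(C1 + a^2)


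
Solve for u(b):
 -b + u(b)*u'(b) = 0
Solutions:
 u(b) = -sqrt(C1 + b^2)
 u(b) = sqrt(C1 + b^2)


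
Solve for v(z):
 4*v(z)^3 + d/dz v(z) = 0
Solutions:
 v(z) = -sqrt(2)*sqrt(-1/(C1 - 4*z))/2
 v(z) = sqrt(2)*sqrt(-1/(C1 - 4*z))/2


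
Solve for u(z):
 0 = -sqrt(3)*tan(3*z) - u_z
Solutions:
 u(z) = C1 + sqrt(3)*log(cos(3*z))/3


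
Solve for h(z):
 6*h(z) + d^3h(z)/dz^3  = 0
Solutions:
 h(z) = C3*exp(-6^(1/3)*z) + (C1*sin(2^(1/3)*3^(5/6)*z/2) + C2*cos(2^(1/3)*3^(5/6)*z/2))*exp(6^(1/3)*z/2)


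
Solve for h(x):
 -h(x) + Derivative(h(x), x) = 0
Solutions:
 h(x) = C1*exp(x)


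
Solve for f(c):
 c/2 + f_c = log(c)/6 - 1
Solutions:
 f(c) = C1 - c^2/4 + c*log(c)/6 - 7*c/6


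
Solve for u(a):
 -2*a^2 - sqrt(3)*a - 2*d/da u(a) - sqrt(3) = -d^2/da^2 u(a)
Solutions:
 u(a) = C1 + C2*exp(2*a) - a^3/3 - a^2/2 - sqrt(3)*a^2/4 - 3*sqrt(3)*a/4 - a/2


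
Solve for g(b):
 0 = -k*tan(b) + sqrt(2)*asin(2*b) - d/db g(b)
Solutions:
 g(b) = C1 + k*log(cos(b)) + sqrt(2)*(b*asin(2*b) + sqrt(1 - 4*b^2)/2)


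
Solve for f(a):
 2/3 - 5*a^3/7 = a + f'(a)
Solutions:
 f(a) = C1 - 5*a^4/28 - a^2/2 + 2*a/3


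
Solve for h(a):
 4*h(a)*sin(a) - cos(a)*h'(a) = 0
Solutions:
 h(a) = C1/cos(a)^4


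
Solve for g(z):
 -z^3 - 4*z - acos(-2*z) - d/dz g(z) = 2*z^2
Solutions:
 g(z) = C1 - z^4/4 - 2*z^3/3 - 2*z^2 - z*acos(-2*z) - sqrt(1 - 4*z^2)/2


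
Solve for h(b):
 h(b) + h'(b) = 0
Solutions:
 h(b) = C1*exp(-b)


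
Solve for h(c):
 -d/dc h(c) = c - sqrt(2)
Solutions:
 h(c) = C1 - c^2/2 + sqrt(2)*c


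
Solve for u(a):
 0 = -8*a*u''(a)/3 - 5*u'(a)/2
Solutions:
 u(a) = C1 + C2*a^(1/16)


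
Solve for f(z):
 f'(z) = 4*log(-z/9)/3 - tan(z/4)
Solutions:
 f(z) = C1 + 4*z*log(-z)/3 - 8*z*log(3)/3 - 4*z/3 + 4*log(cos(z/4))


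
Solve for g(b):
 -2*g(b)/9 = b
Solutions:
 g(b) = -9*b/2


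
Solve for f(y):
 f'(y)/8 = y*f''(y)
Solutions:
 f(y) = C1 + C2*y^(9/8)


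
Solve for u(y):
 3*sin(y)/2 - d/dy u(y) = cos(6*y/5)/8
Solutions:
 u(y) = C1 - 5*sin(6*y/5)/48 - 3*cos(y)/2


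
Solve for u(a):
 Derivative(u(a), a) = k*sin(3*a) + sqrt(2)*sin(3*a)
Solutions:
 u(a) = C1 - k*cos(3*a)/3 - sqrt(2)*cos(3*a)/3


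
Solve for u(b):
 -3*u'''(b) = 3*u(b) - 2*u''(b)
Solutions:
 u(b) = C1*exp(b*(8*2^(1/3)/(27*sqrt(697) + 713)^(1/3) + 8 + 2^(2/3)*(27*sqrt(697) + 713)^(1/3))/36)*sin(2^(1/3)*sqrt(3)*b*(-2^(1/3)*(27*sqrt(697) + 713)^(1/3) + 8/(27*sqrt(697) + 713)^(1/3))/36) + C2*exp(b*(8*2^(1/3)/(27*sqrt(697) + 713)^(1/3) + 8 + 2^(2/3)*(27*sqrt(697) + 713)^(1/3))/36)*cos(2^(1/3)*sqrt(3)*b*(-2^(1/3)*(27*sqrt(697) + 713)^(1/3) + 8/(27*sqrt(697) + 713)^(1/3))/36) + C3*exp(b*(-2^(2/3)*(27*sqrt(697) + 713)^(1/3) - 8*2^(1/3)/(27*sqrt(697) + 713)^(1/3) + 4)/18)


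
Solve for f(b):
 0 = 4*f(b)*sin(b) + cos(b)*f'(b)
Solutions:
 f(b) = C1*cos(b)^4


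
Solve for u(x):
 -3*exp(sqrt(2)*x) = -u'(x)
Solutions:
 u(x) = C1 + 3*sqrt(2)*exp(sqrt(2)*x)/2


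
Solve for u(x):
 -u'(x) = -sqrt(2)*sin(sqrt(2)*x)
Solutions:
 u(x) = C1 - cos(sqrt(2)*x)


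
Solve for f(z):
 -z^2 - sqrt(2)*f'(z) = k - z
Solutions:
 f(z) = C1 - sqrt(2)*k*z/2 - sqrt(2)*z^3/6 + sqrt(2)*z^2/4


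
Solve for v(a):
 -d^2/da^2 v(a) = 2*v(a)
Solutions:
 v(a) = C1*sin(sqrt(2)*a) + C2*cos(sqrt(2)*a)


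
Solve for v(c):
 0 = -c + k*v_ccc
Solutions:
 v(c) = C1 + C2*c + C3*c^2 + c^4/(24*k)


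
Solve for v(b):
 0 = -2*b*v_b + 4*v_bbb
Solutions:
 v(b) = C1 + Integral(C2*airyai(2^(2/3)*b/2) + C3*airybi(2^(2/3)*b/2), b)


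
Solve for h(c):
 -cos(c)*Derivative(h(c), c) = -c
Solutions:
 h(c) = C1 + Integral(c/cos(c), c)


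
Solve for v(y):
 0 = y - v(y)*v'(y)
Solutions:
 v(y) = -sqrt(C1 + y^2)
 v(y) = sqrt(C1 + y^2)


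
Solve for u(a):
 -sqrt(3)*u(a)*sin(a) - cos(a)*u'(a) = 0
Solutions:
 u(a) = C1*cos(a)^(sqrt(3))


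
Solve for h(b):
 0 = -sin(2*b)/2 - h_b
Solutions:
 h(b) = C1 + cos(2*b)/4


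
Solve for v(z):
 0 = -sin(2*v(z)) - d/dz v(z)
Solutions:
 v(z) = pi - acos((-C1 - exp(4*z))/(C1 - exp(4*z)))/2
 v(z) = acos((-C1 - exp(4*z))/(C1 - exp(4*z)))/2


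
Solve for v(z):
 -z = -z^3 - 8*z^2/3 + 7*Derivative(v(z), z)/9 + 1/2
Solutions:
 v(z) = C1 + 9*z^4/28 + 8*z^3/7 - 9*z^2/14 - 9*z/14


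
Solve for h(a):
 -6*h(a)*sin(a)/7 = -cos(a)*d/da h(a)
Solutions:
 h(a) = C1/cos(a)^(6/7)


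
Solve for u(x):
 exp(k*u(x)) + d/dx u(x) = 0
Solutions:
 u(x) = Piecewise((log(1/(C1*k + k*x))/k, Ne(k, 0)), (nan, True))
 u(x) = Piecewise((C1 - x, Eq(k, 0)), (nan, True))


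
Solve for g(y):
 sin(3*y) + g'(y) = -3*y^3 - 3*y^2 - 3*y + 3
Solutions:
 g(y) = C1 - 3*y^4/4 - y^3 - 3*y^2/2 + 3*y + cos(3*y)/3


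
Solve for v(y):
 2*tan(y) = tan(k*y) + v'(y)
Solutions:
 v(y) = C1 - Piecewise((-log(cos(k*y))/k, Ne(k, 0)), (0, True)) - 2*log(cos(y))


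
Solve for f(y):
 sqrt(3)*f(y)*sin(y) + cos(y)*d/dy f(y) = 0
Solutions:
 f(y) = C1*cos(y)^(sqrt(3))


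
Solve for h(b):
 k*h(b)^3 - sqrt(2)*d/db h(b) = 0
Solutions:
 h(b) = -sqrt(-1/(C1 + sqrt(2)*b*k))
 h(b) = sqrt(-1/(C1 + sqrt(2)*b*k))


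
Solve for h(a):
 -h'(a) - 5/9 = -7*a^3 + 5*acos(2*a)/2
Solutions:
 h(a) = C1 + 7*a^4/4 - 5*a*acos(2*a)/2 - 5*a/9 + 5*sqrt(1 - 4*a^2)/4


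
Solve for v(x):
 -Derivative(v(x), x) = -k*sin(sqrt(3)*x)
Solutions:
 v(x) = C1 - sqrt(3)*k*cos(sqrt(3)*x)/3


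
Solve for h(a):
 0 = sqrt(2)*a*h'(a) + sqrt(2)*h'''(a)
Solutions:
 h(a) = C1 + Integral(C2*airyai(-a) + C3*airybi(-a), a)


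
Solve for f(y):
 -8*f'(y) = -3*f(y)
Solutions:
 f(y) = C1*exp(3*y/8)


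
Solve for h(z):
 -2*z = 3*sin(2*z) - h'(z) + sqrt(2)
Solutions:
 h(z) = C1 + z^2 + sqrt(2)*z - 3*cos(2*z)/2


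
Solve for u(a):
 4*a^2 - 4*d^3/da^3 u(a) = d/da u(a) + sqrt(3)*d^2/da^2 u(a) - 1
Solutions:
 u(a) = C1 + 4*a^3/3 - 4*sqrt(3)*a^2 - 7*a + (C2*sin(sqrt(13)*a/8) + C3*cos(sqrt(13)*a/8))*exp(-sqrt(3)*a/8)


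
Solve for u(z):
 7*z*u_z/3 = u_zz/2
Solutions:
 u(z) = C1 + C2*erfi(sqrt(21)*z/3)


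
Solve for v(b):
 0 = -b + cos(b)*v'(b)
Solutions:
 v(b) = C1 + Integral(b/cos(b), b)


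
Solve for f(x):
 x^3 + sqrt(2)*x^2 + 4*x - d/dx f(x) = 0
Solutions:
 f(x) = C1 + x^4/4 + sqrt(2)*x^3/3 + 2*x^2


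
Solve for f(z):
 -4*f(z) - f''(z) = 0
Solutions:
 f(z) = C1*sin(2*z) + C2*cos(2*z)


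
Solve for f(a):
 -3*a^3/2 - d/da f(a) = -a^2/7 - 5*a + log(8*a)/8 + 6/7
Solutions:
 f(a) = C1 - 3*a^4/8 + a^3/21 + 5*a^2/2 - a*log(a)/8 - 41*a/56 - 3*a*log(2)/8


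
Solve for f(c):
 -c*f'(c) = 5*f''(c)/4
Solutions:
 f(c) = C1 + C2*erf(sqrt(10)*c/5)


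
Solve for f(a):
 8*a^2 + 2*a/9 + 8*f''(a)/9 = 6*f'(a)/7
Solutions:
 f(a) = C1 + C2*exp(27*a/28) + 28*a^3/9 + 1589*a^2/162 + 44492*a/2187


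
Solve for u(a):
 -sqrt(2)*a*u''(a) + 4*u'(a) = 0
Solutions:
 u(a) = C1 + C2*a^(1 + 2*sqrt(2))


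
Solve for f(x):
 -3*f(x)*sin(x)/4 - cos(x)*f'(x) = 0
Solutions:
 f(x) = C1*cos(x)^(3/4)


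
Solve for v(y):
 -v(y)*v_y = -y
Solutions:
 v(y) = -sqrt(C1 + y^2)
 v(y) = sqrt(C1 + y^2)


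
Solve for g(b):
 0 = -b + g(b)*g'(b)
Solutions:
 g(b) = -sqrt(C1 + b^2)
 g(b) = sqrt(C1 + b^2)


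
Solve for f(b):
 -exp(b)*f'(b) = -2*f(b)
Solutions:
 f(b) = C1*exp(-2*exp(-b))


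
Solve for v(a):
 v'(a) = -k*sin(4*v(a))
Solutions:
 v(a) = -acos((-C1 - exp(8*a*k))/(C1 - exp(8*a*k)))/4 + pi/2
 v(a) = acos((-C1 - exp(8*a*k))/(C1 - exp(8*a*k)))/4


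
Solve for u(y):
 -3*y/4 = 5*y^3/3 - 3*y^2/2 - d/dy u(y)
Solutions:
 u(y) = C1 + 5*y^4/12 - y^3/2 + 3*y^2/8


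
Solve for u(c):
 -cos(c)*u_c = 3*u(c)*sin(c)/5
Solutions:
 u(c) = C1*cos(c)^(3/5)


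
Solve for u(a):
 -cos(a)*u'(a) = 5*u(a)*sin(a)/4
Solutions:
 u(a) = C1*cos(a)^(5/4)


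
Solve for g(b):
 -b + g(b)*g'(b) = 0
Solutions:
 g(b) = -sqrt(C1 + b^2)
 g(b) = sqrt(C1 + b^2)


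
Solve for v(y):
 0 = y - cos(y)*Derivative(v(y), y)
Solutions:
 v(y) = C1 + Integral(y/cos(y), y)


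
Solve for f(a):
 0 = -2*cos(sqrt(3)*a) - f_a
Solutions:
 f(a) = C1 - 2*sqrt(3)*sin(sqrt(3)*a)/3


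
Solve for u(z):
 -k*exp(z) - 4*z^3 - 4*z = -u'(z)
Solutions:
 u(z) = C1 + k*exp(z) + z^4 + 2*z^2


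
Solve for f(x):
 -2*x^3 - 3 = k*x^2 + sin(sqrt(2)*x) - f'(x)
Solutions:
 f(x) = C1 + k*x^3/3 + x^4/2 + 3*x - sqrt(2)*cos(sqrt(2)*x)/2


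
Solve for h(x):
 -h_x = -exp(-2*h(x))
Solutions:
 h(x) = log(-sqrt(C1 + 2*x))
 h(x) = log(C1 + 2*x)/2


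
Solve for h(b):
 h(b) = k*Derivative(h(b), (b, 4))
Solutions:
 h(b) = C1*exp(-b*(1/k)^(1/4)) + C2*exp(b*(1/k)^(1/4)) + C3*exp(-I*b*(1/k)^(1/4)) + C4*exp(I*b*(1/k)^(1/4))


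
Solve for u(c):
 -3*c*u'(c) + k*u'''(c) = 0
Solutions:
 u(c) = C1 + Integral(C2*airyai(3^(1/3)*c*(1/k)^(1/3)) + C3*airybi(3^(1/3)*c*(1/k)^(1/3)), c)


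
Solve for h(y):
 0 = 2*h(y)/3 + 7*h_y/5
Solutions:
 h(y) = C1*exp(-10*y/21)


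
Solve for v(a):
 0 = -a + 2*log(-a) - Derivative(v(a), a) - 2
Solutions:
 v(a) = C1 - a^2/2 + 2*a*log(-a) - 4*a


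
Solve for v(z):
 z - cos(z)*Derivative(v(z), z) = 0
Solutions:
 v(z) = C1 + Integral(z/cos(z), z)


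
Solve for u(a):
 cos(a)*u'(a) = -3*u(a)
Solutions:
 u(a) = C1*(sin(a) - 1)^(3/2)/(sin(a) + 1)^(3/2)


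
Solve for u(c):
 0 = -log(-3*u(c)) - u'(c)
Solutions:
 Integral(1/(log(-_y) + log(3)), (_y, u(c))) = C1 - c


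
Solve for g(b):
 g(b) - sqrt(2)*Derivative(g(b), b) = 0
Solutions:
 g(b) = C1*exp(sqrt(2)*b/2)


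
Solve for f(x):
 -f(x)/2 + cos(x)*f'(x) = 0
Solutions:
 f(x) = C1*(sin(x) + 1)^(1/4)/(sin(x) - 1)^(1/4)


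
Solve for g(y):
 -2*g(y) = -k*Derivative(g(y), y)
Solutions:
 g(y) = C1*exp(2*y/k)


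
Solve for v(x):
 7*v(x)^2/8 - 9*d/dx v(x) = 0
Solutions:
 v(x) = -72/(C1 + 7*x)


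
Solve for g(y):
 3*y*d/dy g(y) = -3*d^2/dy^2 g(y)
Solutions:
 g(y) = C1 + C2*erf(sqrt(2)*y/2)


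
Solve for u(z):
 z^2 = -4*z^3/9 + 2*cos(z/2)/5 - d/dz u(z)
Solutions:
 u(z) = C1 - z^4/9 - z^3/3 + 4*sin(z/2)/5


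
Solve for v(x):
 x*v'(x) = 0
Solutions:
 v(x) = C1


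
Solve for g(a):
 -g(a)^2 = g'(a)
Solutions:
 g(a) = 1/(C1 + a)


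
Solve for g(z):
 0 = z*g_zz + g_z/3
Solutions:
 g(z) = C1 + C2*z^(2/3)


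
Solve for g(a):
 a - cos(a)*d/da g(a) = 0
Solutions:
 g(a) = C1 + Integral(a/cos(a), a)


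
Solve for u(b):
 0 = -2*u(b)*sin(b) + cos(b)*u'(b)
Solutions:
 u(b) = C1/cos(b)^2


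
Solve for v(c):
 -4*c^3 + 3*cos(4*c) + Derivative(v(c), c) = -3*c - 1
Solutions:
 v(c) = C1 + c^4 - 3*c^2/2 - c - 3*sin(4*c)/4


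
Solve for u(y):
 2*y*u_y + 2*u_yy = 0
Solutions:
 u(y) = C1 + C2*erf(sqrt(2)*y/2)


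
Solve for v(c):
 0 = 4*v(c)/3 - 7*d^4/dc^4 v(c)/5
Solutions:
 v(c) = C1*exp(-sqrt(2)*21^(3/4)*5^(1/4)*c/21) + C2*exp(sqrt(2)*21^(3/4)*5^(1/4)*c/21) + C3*sin(sqrt(2)*21^(3/4)*5^(1/4)*c/21) + C4*cos(sqrt(2)*21^(3/4)*5^(1/4)*c/21)


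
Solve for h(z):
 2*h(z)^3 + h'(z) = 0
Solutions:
 h(z) = -sqrt(2)*sqrt(-1/(C1 - 2*z))/2
 h(z) = sqrt(2)*sqrt(-1/(C1 - 2*z))/2


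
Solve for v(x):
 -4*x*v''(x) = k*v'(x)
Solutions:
 v(x) = C1 + x^(1 - re(k)/4)*(C2*sin(log(x)*Abs(im(k))/4) + C3*cos(log(x)*im(k)/4))


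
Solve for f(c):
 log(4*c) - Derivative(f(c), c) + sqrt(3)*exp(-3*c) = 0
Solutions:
 f(c) = C1 + c*log(c) + c*(-1 + 2*log(2)) - sqrt(3)*exp(-3*c)/3


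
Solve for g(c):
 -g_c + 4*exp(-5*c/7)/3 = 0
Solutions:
 g(c) = C1 - 28*exp(-5*c/7)/15


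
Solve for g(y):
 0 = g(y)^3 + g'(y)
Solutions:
 g(y) = -sqrt(2)*sqrt(-1/(C1 - y))/2
 g(y) = sqrt(2)*sqrt(-1/(C1 - y))/2


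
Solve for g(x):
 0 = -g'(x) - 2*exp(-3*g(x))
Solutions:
 g(x) = log(C1 - 6*x)/3
 g(x) = log((-3^(1/3) - 3^(5/6)*I)*(C1 - 2*x)^(1/3)/2)
 g(x) = log((-3^(1/3) + 3^(5/6)*I)*(C1 - 2*x)^(1/3)/2)


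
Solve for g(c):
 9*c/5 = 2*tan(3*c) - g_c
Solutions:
 g(c) = C1 - 9*c^2/10 - 2*log(cos(3*c))/3


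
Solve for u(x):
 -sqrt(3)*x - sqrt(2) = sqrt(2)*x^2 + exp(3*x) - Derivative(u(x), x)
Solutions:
 u(x) = C1 + sqrt(2)*x^3/3 + sqrt(3)*x^2/2 + sqrt(2)*x + exp(3*x)/3


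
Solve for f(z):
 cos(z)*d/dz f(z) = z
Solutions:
 f(z) = C1 + Integral(z/cos(z), z)


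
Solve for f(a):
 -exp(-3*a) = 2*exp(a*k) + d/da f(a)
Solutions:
 f(a) = C1 + exp(-3*a)/3 - 2*exp(a*k)/k


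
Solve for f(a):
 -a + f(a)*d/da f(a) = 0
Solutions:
 f(a) = -sqrt(C1 + a^2)
 f(a) = sqrt(C1 + a^2)


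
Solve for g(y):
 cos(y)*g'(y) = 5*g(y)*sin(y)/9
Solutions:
 g(y) = C1/cos(y)^(5/9)


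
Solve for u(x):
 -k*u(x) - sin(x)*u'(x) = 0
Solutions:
 u(x) = C1*exp(k*(-log(cos(x) - 1) + log(cos(x) + 1))/2)


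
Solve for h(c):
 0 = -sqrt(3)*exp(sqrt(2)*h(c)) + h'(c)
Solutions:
 h(c) = sqrt(2)*(2*log(-1/(C1 + sqrt(3)*c)) - log(2))/4


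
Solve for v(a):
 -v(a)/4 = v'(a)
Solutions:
 v(a) = C1*exp(-a/4)


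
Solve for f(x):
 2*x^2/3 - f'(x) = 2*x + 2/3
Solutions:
 f(x) = C1 + 2*x^3/9 - x^2 - 2*x/3


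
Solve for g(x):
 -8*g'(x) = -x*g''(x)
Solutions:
 g(x) = C1 + C2*x^9


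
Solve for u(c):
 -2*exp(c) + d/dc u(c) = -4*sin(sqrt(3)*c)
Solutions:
 u(c) = C1 + 2*exp(c) + 4*sqrt(3)*cos(sqrt(3)*c)/3


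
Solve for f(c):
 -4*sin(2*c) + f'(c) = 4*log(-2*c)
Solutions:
 f(c) = C1 + 4*c*log(-c) - 4*c + 4*c*log(2) - 2*cos(2*c)


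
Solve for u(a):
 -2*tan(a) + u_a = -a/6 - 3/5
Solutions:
 u(a) = C1 - a^2/12 - 3*a/5 - 2*log(cos(a))


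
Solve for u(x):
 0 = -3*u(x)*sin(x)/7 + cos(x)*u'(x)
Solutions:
 u(x) = C1/cos(x)^(3/7)


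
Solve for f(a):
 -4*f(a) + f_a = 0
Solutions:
 f(a) = C1*exp(4*a)


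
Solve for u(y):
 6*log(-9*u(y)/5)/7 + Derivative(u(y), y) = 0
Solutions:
 7*Integral(1/(log(-_y) - log(5) + 2*log(3)), (_y, u(y)))/6 = C1 - y


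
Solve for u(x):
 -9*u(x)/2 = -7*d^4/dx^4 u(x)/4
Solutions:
 u(x) = C1*exp(-2^(1/4)*sqrt(3)*7^(3/4)*x/7) + C2*exp(2^(1/4)*sqrt(3)*7^(3/4)*x/7) + C3*sin(2^(1/4)*sqrt(3)*7^(3/4)*x/7) + C4*cos(2^(1/4)*sqrt(3)*7^(3/4)*x/7)


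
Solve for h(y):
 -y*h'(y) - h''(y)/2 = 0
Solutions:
 h(y) = C1 + C2*erf(y)


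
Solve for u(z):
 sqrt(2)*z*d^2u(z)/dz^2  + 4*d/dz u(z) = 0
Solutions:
 u(z) = C1 + C2*z^(1 - 2*sqrt(2))


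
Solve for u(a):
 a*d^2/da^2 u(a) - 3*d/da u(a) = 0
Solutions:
 u(a) = C1 + C2*a^4


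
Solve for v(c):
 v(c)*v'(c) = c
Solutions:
 v(c) = -sqrt(C1 + c^2)
 v(c) = sqrt(C1 + c^2)


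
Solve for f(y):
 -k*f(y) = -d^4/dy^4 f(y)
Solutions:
 f(y) = C1*exp(-k^(1/4)*y) + C2*exp(k^(1/4)*y) + C3*exp(-I*k^(1/4)*y) + C4*exp(I*k^(1/4)*y)


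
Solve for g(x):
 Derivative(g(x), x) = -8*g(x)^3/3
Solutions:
 g(x) = -sqrt(6)*sqrt(-1/(C1 - 8*x))/2
 g(x) = sqrt(6)*sqrt(-1/(C1 - 8*x))/2


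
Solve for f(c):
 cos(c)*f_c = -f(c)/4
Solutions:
 f(c) = C1*(sin(c) - 1)^(1/8)/(sin(c) + 1)^(1/8)


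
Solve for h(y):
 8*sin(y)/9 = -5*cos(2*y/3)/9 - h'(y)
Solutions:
 h(y) = C1 - 5*sin(2*y/3)/6 + 8*cos(y)/9


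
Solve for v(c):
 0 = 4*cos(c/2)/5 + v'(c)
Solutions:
 v(c) = C1 - 8*sin(c/2)/5


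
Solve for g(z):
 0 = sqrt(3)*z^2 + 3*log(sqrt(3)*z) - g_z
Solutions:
 g(z) = C1 + sqrt(3)*z^3/3 + 3*z*log(z) - 3*z + 3*z*log(3)/2


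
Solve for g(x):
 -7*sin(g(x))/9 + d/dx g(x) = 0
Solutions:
 -7*x/9 + log(cos(g(x)) - 1)/2 - log(cos(g(x)) + 1)/2 = C1


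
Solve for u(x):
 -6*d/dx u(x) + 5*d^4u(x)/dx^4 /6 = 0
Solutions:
 u(x) = C1 + C4*exp(30^(2/3)*x/5) + (C2*sin(3*10^(2/3)*3^(1/6)*x/10) + C3*cos(3*10^(2/3)*3^(1/6)*x/10))*exp(-30^(2/3)*x/10)


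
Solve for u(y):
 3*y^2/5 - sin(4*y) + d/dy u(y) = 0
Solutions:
 u(y) = C1 - y^3/5 - cos(4*y)/4


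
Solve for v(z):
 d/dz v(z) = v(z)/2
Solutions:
 v(z) = C1*exp(z/2)


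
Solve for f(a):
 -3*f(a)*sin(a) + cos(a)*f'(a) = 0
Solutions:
 f(a) = C1/cos(a)^3


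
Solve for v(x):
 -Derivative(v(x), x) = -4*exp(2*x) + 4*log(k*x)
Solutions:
 v(x) = C1 - 4*x*log(k*x) + 4*x + 2*exp(2*x)


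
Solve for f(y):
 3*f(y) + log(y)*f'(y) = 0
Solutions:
 f(y) = C1*exp(-3*li(y))


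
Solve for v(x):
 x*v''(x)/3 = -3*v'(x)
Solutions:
 v(x) = C1 + C2/x^8


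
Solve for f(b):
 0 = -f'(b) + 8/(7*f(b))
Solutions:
 f(b) = -sqrt(C1 + 112*b)/7
 f(b) = sqrt(C1 + 112*b)/7


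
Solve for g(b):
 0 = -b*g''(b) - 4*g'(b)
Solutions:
 g(b) = C1 + C2/b^3


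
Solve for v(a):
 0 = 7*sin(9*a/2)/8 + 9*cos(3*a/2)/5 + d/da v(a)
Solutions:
 v(a) = C1 - 6*sin(3*a/2)/5 + 7*cos(9*a/2)/36


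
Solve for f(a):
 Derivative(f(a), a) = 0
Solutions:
 f(a) = C1


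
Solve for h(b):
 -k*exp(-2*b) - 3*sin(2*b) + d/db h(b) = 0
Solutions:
 h(b) = C1 - k*exp(-2*b)/2 - 3*cos(2*b)/2


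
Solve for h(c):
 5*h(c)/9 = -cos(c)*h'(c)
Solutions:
 h(c) = C1*(sin(c) - 1)^(5/18)/(sin(c) + 1)^(5/18)


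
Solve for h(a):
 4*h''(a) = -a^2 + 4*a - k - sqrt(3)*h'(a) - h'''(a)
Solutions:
 h(a) = C1 + C2*exp(a*(-2 + sqrt(4 - sqrt(3)))) + C3*exp(-a*(sqrt(4 - sqrt(3)) + 2)) - sqrt(3)*a^3/9 + 2*sqrt(3)*a^2/3 + 4*a^2/3 - sqrt(3)*a*k/3 - 32*sqrt(3)*a/9 - 14*a/3


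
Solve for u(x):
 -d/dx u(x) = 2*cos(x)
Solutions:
 u(x) = C1 - 2*sin(x)


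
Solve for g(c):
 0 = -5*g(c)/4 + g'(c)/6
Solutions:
 g(c) = C1*exp(15*c/2)


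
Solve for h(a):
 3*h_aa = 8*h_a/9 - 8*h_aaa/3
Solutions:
 h(a) = C1 + C2*exp(a*(-27 + sqrt(1497))/48) + C3*exp(-a*(27 + sqrt(1497))/48)


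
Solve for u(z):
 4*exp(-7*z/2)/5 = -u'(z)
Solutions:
 u(z) = C1 + 8*exp(-7*z/2)/35


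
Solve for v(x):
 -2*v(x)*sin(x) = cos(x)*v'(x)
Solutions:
 v(x) = C1*cos(x)^2


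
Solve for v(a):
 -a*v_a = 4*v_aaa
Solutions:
 v(a) = C1 + Integral(C2*airyai(-2^(1/3)*a/2) + C3*airybi(-2^(1/3)*a/2), a)


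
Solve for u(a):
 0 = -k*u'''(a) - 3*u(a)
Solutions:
 u(a) = C1*exp(3^(1/3)*a*(-1/k)^(1/3)) + C2*exp(a*(-1/k)^(1/3)*(-3^(1/3) + 3^(5/6)*I)/2) + C3*exp(-a*(-1/k)^(1/3)*(3^(1/3) + 3^(5/6)*I)/2)


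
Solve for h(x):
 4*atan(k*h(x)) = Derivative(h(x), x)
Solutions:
 Integral(1/atan(_y*k), (_y, h(x))) = C1 + 4*x


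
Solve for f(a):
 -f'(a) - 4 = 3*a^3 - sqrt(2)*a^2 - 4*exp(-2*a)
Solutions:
 f(a) = C1 - 3*a^4/4 + sqrt(2)*a^3/3 - 4*a - 2*exp(-2*a)


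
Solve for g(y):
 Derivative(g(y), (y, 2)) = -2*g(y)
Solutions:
 g(y) = C1*sin(sqrt(2)*y) + C2*cos(sqrt(2)*y)


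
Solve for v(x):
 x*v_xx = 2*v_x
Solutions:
 v(x) = C1 + C2*x^3


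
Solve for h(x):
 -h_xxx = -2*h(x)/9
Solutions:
 h(x) = C3*exp(6^(1/3)*x/3) + (C1*sin(2^(1/3)*3^(5/6)*x/6) + C2*cos(2^(1/3)*3^(5/6)*x/6))*exp(-6^(1/3)*x/6)


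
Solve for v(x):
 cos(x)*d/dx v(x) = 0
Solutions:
 v(x) = C1


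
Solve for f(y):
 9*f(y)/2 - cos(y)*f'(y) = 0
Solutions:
 f(y) = C1*(sin(y) + 1)^(1/4)*(sin(y)^2 + 2*sin(y) + 1)/((sin(y) - 1)^(1/4)*(sin(y)^2 - 2*sin(y) + 1))


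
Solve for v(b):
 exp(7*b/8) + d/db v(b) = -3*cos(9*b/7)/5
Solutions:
 v(b) = C1 - 8*exp(7*b/8)/7 - 7*sin(9*b/7)/15


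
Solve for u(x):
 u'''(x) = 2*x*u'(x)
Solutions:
 u(x) = C1 + Integral(C2*airyai(2^(1/3)*x) + C3*airybi(2^(1/3)*x), x)


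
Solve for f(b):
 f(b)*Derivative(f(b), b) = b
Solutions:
 f(b) = -sqrt(C1 + b^2)
 f(b) = sqrt(C1 + b^2)


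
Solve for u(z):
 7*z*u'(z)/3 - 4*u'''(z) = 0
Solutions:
 u(z) = C1 + Integral(C2*airyai(126^(1/3)*z/6) + C3*airybi(126^(1/3)*z/6), z)


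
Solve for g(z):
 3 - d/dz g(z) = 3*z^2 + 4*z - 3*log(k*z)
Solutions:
 g(z) = C1 - z^3 - 2*z^2 + 3*z*log(k*z)


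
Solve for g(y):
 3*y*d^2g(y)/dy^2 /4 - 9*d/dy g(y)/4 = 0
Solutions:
 g(y) = C1 + C2*y^4


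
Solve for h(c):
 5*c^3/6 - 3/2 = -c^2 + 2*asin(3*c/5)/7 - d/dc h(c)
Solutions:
 h(c) = C1 - 5*c^4/24 - c^3/3 + 2*c*asin(3*c/5)/7 + 3*c/2 + 2*sqrt(25 - 9*c^2)/21


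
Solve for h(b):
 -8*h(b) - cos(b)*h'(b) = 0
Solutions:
 h(b) = C1*(sin(b)^4 - 4*sin(b)^3 + 6*sin(b)^2 - 4*sin(b) + 1)/(sin(b)^4 + 4*sin(b)^3 + 6*sin(b)^2 + 4*sin(b) + 1)


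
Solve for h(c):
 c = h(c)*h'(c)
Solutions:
 h(c) = -sqrt(C1 + c^2)
 h(c) = sqrt(C1 + c^2)


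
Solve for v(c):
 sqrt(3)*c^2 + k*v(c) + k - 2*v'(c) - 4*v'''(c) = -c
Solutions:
 v(c) = C1*exp(c*(3^(1/3)*(-9*k + sqrt(3)*sqrt(27*k^2 + 8))^(1/3)/12 - 3^(5/6)*I*(-9*k + sqrt(3)*sqrt(27*k^2 + 8))^(1/3)/12 + 2/((-3^(1/3) + 3^(5/6)*I)*(-9*k + sqrt(3)*sqrt(27*k^2 + 8))^(1/3)))) + C2*exp(c*(3^(1/3)*(-9*k + sqrt(3)*sqrt(27*k^2 + 8))^(1/3)/12 + 3^(5/6)*I*(-9*k + sqrt(3)*sqrt(27*k^2 + 8))^(1/3)/12 - 2/((3^(1/3) + 3^(5/6)*I)*(-9*k + sqrt(3)*sqrt(27*k^2 + 8))^(1/3)))) + C3*exp(3^(1/3)*c*(-(-9*k + sqrt(3)*sqrt(27*k^2 + 8))^(1/3) + 2*3^(1/3)/(-9*k + sqrt(3)*sqrt(27*k^2 + 8))^(1/3))/6) - sqrt(3)*c^2/k - c/k - 4*sqrt(3)*c/k^2 - 1 - 2/k^2 - 8*sqrt(3)/k^3


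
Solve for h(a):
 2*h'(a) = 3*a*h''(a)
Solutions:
 h(a) = C1 + C2*a^(5/3)


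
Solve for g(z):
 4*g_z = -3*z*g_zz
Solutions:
 g(z) = C1 + C2/z^(1/3)


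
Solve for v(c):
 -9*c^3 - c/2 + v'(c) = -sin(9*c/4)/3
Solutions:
 v(c) = C1 + 9*c^4/4 + c^2/4 + 4*cos(9*c/4)/27


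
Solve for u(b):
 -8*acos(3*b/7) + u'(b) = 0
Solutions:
 u(b) = C1 + 8*b*acos(3*b/7) - 8*sqrt(49 - 9*b^2)/3


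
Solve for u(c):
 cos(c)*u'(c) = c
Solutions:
 u(c) = C1 + Integral(c/cos(c), c)


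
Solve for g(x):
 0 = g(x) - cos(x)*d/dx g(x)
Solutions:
 g(x) = C1*sqrt(sin(x) + 1)/sqrt(sin(x) - 1)


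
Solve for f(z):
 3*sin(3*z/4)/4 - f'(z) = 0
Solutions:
 f(z) = C1 - cos(3*z/4)


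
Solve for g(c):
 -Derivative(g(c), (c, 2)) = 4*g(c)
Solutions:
 g(c) = C1*sin(2*c) + C2*cos(2*c)


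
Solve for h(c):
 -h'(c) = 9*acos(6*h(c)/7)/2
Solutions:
 Integral(1/acos(6*_y/7), (_y, h(c))) = C1 - 9*c/2


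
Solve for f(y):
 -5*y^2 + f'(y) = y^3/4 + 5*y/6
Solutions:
 f(y) = C1 + y^4/16 + 5*y^3/3 + 5*y^2/12


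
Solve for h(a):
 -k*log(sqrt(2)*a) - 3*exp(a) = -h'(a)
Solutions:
 h(a) = C1 + a*k*log(a) + a*k*(-1 + log(2)/2) + 3*exp(a)


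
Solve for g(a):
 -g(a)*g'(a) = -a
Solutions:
 g(a) = -sqrt(C1 + a^2)
 g(a) = sqrt(C1 + a^2)


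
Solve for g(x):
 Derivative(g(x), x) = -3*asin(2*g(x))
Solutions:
 Integral(1/asin(2*_y), (_y, g(x))) = C1 - 3*x


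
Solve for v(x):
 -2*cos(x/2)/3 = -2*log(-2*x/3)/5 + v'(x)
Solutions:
 v(x) = C1 + 2*x*log(-x)/5 - 2*x*log(3)/5 - 2*x/5 + 2*x*log(2)/5 - 4*sin(x/2)/3


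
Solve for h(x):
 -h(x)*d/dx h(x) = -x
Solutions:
 h(x) = -sqrt(C1 + x^2)
 h(x) = sqrt(C1 + x^2)


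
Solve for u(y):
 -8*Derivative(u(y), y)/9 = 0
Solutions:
 u(y) = C1


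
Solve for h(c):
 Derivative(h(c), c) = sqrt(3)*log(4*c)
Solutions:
 h(c) = C1 + sqrt(3)*c*log(c) - sqrt(3)*c + 2*sqrt(3)*c*log(2)


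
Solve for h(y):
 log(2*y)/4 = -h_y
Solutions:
 h(y) = C1 - y*log(y)/4 - y*log(2)/4 + y/4


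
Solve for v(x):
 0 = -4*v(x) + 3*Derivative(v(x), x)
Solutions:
 v(x) = C1*exp(4*x/3)


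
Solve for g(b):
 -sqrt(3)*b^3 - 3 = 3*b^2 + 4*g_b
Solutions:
 g(b) = C1 - sqrt(3)*b^4/16 - b^3/4 - 3*b/4


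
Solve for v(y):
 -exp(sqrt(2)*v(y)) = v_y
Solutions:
 v(y) = sqrt(2)*(2*log(1/(C1 + y)) - log(2))/4


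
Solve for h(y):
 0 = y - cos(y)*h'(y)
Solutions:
 h(y) = C1 + Integral(y/cos(y), y)


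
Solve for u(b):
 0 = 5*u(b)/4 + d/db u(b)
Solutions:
 u(b) = C1*exp(-5*b/4)


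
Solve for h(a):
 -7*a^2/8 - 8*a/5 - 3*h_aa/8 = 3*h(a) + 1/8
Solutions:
 h(a) = C1*sin(2*sqrt(2)*a) + C2*cos(2*sqrt(2)*a) - 7*a^2/24 - 8*a/15 + 1/32


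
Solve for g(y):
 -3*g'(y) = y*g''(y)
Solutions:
 g(y) = C1 + C2/y^2


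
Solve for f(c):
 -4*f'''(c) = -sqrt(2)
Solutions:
 f(c) = C1 + C2*c + C3*c^2 + sqrt(2)*c^3/24


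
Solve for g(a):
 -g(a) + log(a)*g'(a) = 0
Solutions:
 g(a) = C1*exp(li(a))


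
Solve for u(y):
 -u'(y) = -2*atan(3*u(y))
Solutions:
 Integral(1/atan(3*_y), (_y, u(y))) = C1 + 2*y


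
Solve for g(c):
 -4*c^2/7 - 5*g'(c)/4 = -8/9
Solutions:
 g(c) = C1 - 16*c^3/105 + 32*c/45


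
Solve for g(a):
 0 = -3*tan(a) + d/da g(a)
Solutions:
 g(a) = C1 - 3*log(cos(a))


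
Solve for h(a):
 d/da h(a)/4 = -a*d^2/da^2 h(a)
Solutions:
 h(a) = C1 + C2*a^(3/4)


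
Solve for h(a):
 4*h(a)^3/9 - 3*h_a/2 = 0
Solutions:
 h(a) = -3*sqrt(6)*sqrt(-1/(C1 + 8*a))/2
 h(a) = 3*sqrt(6)*sqrt(-1/(C1 + 8*a))/2


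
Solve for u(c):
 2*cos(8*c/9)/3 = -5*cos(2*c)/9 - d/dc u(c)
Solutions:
 u(c) = C1 - 3*sin(8*c/9)/4 - 5*sin(2*c)/18


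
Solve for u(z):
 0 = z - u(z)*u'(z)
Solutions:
 u(z) = -sqrt(C1 + z^2)
 u(z) = sqrt(C1 + z^2)


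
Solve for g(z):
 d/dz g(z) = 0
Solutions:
 g(z) = C1


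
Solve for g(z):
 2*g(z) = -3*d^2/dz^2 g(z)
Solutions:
 g(z) = C1*sin(sqrt(6)*z/3) + C2*cos(sqrt(6)*z/3)


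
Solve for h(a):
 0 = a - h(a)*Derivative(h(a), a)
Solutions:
 h(a) = -sqrt(C1 + a^2)
 h(a) = sqrt(C1 + a^2)


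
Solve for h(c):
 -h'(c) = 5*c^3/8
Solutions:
 h(c) = C1 - 5*c^4/32


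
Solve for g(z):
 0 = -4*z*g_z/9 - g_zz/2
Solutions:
 g(z) = C1 + C2*erf(2*z/3)


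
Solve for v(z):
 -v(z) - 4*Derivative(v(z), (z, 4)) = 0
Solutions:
 v(z) = (C1*sin(z/2) + C2*cos(z/2))*exp(-z/2) + (C3*sin(z/2) + C4*cos(z/2))*exp(z/2)


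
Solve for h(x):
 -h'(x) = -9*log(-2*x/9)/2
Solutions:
 h(x) = C1 + 9*x*log(-x)/2 + x*(-9*log(3) - 9/2 + 9*log(2)/2)


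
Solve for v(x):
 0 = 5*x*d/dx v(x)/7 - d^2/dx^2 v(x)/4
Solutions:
 v(x) = C1 + C2*erfi(sqrt(70)*x/7)


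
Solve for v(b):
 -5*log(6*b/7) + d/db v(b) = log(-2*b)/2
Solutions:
 v(b) = C1 + 11*b*log(b)/2 + b*(-5*log(7) - 11/2 + log(2)/2 + 5*log(6) + I*pi/2)


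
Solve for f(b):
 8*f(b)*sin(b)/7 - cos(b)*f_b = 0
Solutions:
 f(b) = C1/cos(b)^(8/7)


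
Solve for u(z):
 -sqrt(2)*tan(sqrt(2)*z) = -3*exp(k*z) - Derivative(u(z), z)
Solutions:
 u(z) = C1 - 3*Piecewise((exp(k*z)/k, Ne(k, 0)), (z, True)) - log(cos(sqrt(2)*z))


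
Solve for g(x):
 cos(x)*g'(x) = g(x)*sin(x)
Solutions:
 g(x) = C1/cos(x)


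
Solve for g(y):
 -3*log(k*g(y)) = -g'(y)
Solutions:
 li(k*g(y))/k = C1 + 3*y


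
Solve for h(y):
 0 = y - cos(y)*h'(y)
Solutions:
 h(y) = C1 + Integral(y/cos(y), y)


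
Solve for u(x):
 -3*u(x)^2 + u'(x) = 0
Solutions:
 u(x) = -1/(C1 + 3*x)


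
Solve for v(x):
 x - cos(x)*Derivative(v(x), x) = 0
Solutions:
 v(x) = C1 + Integral(x/cos(x), x)


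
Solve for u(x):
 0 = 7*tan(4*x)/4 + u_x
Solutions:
 u(x) = C1 + 7*log(cos(4*x))/16


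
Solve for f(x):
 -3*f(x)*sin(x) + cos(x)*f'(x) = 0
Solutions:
 f(x) = C1/cos(x)^3


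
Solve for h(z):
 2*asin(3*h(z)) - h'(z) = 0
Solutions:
 Integral(1/asin(3*_y), (_y, h(z))) = C1 + 2*z


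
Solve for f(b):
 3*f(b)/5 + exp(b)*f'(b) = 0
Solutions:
 f(b) = C1*exp(3*exp(-b)/5)


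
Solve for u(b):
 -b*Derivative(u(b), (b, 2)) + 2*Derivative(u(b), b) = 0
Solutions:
 u(b) = C1 + C2*b^3


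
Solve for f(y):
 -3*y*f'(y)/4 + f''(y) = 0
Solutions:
 f(y) = C1 + C2*erfi(sqrt(6)*y/4)


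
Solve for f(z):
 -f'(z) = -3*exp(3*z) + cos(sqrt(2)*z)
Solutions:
 f(z) = C1 + exp(3*z) - sqrt(2)*sin(sqrt(2)*z)/2


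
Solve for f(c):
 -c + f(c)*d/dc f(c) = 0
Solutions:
 f(c) = -sqrt(C1 + c^2)
 f(c) = sqrt(C1 + c^2)


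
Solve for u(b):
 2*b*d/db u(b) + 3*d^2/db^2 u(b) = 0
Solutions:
 u(b) = C1 + C2*erf(sqrt(3)*b/3)


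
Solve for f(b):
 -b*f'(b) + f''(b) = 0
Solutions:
 f(b) = C1 + C2*erfi(sqrt(2)*b/2)


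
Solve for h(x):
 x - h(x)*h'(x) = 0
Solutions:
 h(x) = -sqrt(C1 + x^2)
 h(x) = sqrt(C1 + x^2)


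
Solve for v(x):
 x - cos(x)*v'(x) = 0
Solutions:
 v(x) = C1 + Integral(x/cos(x), x)


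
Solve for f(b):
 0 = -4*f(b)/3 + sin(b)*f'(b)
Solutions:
 f(b) = C1*(cos(b) - 1)^(2/3)/(cos(b) + 1)^(2/3)


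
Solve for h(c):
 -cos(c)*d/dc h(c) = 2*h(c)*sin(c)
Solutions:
 h(c) = C1*cos(c)^2


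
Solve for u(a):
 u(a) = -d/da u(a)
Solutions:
 u(a) = C1*exp(-a)


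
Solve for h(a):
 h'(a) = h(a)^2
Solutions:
 h(a) = -1/(C1 + a)


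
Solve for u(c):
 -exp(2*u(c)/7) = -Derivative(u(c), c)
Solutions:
 u(c) = 7*log(-sqrt(-1/(C1 + c))) - 7*log(2) + 7*log(14)/2
 u(c) = 7*log(-1/(C1 + c))/2 - 7*log(2) + 7*log(14)/2


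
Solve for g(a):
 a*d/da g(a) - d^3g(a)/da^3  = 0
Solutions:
 g(a) = C1 + Integral(C2*airyai(a) + C3*airybi(a), a)


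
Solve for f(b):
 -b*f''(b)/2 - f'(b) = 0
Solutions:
 f(b) = C1 + C2/b


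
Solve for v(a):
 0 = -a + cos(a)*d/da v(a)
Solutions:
 v(a) = C1 + Integral(a/cos(a), a)


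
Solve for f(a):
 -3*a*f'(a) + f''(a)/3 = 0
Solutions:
 f(a) = C1 + C2*erfi(3*sqrt(2)*a/2)


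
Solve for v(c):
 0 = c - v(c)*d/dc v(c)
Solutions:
 v(c) = -sqrt(C1 + c^2)
 v(c) = sqrt(C1 + c^2)


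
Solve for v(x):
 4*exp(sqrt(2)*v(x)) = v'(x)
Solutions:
 v(x) = sqrt(2)*(2*log(-1/(C1 + 4*x)) - log(2))/4


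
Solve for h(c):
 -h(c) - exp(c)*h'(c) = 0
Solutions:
 h(c) = C1*exp(exp(-c))


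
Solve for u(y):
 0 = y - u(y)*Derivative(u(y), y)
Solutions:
 u(y) = -sqrt(C1 + y^2)
 u(y) = sqrt(C1 + y^2)


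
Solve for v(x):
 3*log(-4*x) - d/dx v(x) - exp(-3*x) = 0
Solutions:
 v(x) = C1 + 3*x*log(-x) + 3*x*(-1 + 2*log(2)) + exp(-3*x)/3


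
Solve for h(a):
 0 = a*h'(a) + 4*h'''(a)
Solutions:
 h(a) = C1 + Integral(C2*airyai(-2^(1/3)*a/2) + C3*airybi(-2^(1/3)*a/2), a)


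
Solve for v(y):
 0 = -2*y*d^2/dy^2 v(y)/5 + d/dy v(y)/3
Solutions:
 v(y) = C1 + C2*y^(11/6)


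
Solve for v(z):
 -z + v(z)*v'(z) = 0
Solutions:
 v(z) = -sqrt(C1 + z^2)
 v(z) = sqrt(C1 + z^2)


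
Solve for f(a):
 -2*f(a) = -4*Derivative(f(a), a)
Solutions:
 f(a) = C1*exp(a/2)


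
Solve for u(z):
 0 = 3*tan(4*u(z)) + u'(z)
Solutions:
 u(z) = -asin(C1*exp(-12*z))/4 + pi/4
 u(z) = asin(C1*exp(-12*z))/4


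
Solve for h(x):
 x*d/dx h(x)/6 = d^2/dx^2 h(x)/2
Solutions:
 h(x) = C1 + C2*erfi(sqrt(6)*x/6)


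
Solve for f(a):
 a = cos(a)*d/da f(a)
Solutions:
 f(a) = C1 + Integral(a/cos(a), a)


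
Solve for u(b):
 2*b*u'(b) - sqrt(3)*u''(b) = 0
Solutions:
 u(b) = C1 + C2*erfi(3^(3/4)*b/3)


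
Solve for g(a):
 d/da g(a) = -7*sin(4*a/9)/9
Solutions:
 g(a) = C1 + 7*cos(4*a/9)/4


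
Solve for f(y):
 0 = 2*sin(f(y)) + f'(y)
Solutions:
 f(y) = -acos((-C1 - exp(4*y))/(C1 - exp(4*y))) + 2*pi
 f(y) = acos((-C1 - exp(4*y))/(C1 - exp(4*y)))


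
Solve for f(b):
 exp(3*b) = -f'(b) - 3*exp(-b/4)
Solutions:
 f(b) = C1 - exp(3*b)/3 + 12*exp(-b/4)


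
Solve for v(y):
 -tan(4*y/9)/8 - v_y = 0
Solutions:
 v(y) = C1 + 9*log(cos(4*y/9))/32


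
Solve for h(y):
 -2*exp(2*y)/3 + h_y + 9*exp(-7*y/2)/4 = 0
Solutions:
 h(y) = C1 + exp(2*y)/3 + 9*exp(-7*y/2)/14


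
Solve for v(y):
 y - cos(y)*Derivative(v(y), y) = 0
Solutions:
 v(y) = C1 + Integral(y/cos(y), y)


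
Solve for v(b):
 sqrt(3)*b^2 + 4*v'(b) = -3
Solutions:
 v(b) = C1 - sqrt(3)*b^3/12 - 3*b/4


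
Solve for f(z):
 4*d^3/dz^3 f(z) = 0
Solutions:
 f(z) = C1 + C2*z + C3*z^2


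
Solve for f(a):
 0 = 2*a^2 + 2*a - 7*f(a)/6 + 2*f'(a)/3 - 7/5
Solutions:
 f(a) = C1*exp(7*a/4) + 12*a^2/7 + 180*a/49 + 1542/1715


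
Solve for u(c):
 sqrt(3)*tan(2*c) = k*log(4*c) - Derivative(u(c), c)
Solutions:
 u(c) = C1 + c*k*(log(c) - 1) + 2*c*k*log(2) + sqrt(3)*log(cos(2*c))/2


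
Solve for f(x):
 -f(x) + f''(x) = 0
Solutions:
 f(x) = C1*exp(-x) + C2*exp(x)


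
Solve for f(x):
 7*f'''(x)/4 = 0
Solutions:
 f(x) = C1 + C2*x + C3*x^2


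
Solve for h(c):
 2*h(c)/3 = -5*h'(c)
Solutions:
 h(c) = C1*exp(-2*c/15)


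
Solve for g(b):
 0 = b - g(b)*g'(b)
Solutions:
 g(b) = -sqrt(C1 + b^2)
 g(b) = sqrt(C1 + b^2)


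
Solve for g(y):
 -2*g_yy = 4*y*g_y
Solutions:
 g(y) = C1 + C2*erf(y)


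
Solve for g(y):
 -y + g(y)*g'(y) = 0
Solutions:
 g(y) = -sqrt(C1 + y^2)
 g(y) = sqrt(C1 + y^2)


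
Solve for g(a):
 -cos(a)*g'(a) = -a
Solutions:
 g(a) = C1 + Integral(a/cos(a), a)


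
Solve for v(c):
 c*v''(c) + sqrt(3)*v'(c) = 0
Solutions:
 v(c) = C1 + C2*c^(1 - sqrt(3))


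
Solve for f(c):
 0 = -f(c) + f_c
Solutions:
 f(c) = C1*exp(c)


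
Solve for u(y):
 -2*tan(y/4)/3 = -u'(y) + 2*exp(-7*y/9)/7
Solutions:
 u(y) = C1 + 4*log(tan(y/4)^2 + 1)/3 - 18*exp(-7*y/9)/49


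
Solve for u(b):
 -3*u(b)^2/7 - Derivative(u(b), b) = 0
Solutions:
 u(b) = 7/(C1 + 3*b)


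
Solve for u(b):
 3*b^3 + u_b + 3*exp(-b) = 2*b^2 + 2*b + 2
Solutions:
 u(b) = C1 - 3*b^4/4 + 2*b^3/3 + b^2 + 2*b + 3*exp(-b)


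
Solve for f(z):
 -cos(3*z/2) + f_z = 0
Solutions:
 f(z) = C1 + 2*sin(3*z/2)/3


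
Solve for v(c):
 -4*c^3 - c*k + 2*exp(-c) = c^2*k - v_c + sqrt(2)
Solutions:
 v(c) = C1 + c^4 + c^3*k/3 + c^2*k/2 + sqrt(2)*c + 2*exp(-c)


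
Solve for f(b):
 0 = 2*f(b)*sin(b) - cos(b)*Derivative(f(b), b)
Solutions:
 f(b) = C1/cos(b)^2


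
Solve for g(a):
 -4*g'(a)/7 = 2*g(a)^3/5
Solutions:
 g(a) = -sqrt(5)*sqrt(-1/(C1 - 7*a))
 g(a) = sqrt(5)*sqrt(-1/(C1 - 7*a))


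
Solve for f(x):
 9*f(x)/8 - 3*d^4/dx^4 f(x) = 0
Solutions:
 f(x) = C1*exp(-6^(1/4)*x/2) + C2*exp(6^(1/4)*x/2) + C3*sin(6^(1/4)*x/2) + C4*cos(6^(1/4)*x/2)


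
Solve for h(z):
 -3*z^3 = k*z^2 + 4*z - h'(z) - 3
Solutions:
 h(z) = C1 + k*z^3/3 + 3*z^4/4 + 2*z^2 - 3*z


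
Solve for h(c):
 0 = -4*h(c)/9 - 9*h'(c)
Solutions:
 h(c) = C1*exp(-4*c/81)


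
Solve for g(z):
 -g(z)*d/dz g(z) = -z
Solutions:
 g(z) = -sqrt(C1 + z^2)
 g(z) = sqrt(C1 + z^2)


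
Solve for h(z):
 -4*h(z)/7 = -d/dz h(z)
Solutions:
 h(z) = C1*exp(4*z/7)


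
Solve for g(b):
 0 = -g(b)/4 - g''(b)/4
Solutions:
 g(b) = C1*sin(b) + C2*cos(b)


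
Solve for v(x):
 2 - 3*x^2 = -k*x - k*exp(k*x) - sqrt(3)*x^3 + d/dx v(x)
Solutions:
 v(x) = C1 + k*x^2/2 + sqrt(3)*x^4/4 - x^3 + 2*x + exp(k*x)


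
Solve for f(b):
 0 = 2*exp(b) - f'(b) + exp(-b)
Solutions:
 f(b) = C1 + 3*sinh(b) + cosh(b)


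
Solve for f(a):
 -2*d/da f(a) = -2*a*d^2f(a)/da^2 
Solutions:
 f(a) = C1 + C2*a^2


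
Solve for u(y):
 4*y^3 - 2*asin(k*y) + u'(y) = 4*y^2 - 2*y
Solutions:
 u(y) = C1 - y^4 + 4*y^3/3 - y^2 + 2*Piecewise((y*asin(k*y) + sqrt(-k^2*y^2 + 1)/k, Ne(k, 0)), (0, True))
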